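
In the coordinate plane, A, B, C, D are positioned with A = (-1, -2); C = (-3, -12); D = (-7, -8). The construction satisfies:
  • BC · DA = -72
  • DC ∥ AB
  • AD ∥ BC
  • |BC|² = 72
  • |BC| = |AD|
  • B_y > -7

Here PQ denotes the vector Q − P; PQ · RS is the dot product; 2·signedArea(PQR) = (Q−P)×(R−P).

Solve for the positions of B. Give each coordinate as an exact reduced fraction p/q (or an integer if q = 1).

1. B_x = 3  [AD ∥ BC ∩ DC ∥ AB]
2. B_y = -6  [AD ∥ BC ∩ DC ∥ AB]
   → B = (3, -6)

B = (3, -6)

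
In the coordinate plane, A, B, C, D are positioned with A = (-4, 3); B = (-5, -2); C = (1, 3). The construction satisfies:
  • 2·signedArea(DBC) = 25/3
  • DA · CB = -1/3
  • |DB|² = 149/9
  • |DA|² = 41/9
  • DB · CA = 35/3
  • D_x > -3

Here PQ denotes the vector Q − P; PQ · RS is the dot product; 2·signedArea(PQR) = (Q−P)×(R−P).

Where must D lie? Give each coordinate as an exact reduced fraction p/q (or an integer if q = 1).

D = (-8/3, 4/3)

1. D_x = -8/3  [DA · CB = -1/3 ∩ DB · CA = 35/3]
2. D_y = 4/3  [DA · CB = -1/3 ∩ DB · CA = 35/3]
   → D = (-8/3, 4/3)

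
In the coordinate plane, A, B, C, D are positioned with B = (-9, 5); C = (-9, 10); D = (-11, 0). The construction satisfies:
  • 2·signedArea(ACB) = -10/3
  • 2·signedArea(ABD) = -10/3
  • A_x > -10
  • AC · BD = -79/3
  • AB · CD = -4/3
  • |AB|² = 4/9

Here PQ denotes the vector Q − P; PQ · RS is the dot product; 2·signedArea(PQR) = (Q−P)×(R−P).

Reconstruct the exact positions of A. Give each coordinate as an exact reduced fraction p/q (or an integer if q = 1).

1. A_x = -29/3  [AC · BD = -79/3 ∩ AB · CD = -4/3]
2. A_y = 5  [AC · BD = -79/3 ∩ AB · CD = -4/3]
   → A = (-29/3, 5)

A = (-29/3, 5)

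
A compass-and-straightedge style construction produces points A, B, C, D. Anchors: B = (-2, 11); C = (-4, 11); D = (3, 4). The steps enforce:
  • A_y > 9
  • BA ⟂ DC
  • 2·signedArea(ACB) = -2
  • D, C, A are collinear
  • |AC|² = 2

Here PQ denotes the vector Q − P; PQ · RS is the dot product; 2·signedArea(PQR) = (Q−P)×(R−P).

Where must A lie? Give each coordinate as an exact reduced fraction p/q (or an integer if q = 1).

1. A_x = -3  [D, C, A are collinear ∩ BA ⟂ DC]
2. A_y = 10  [D, C, A are collinear ∩ BA ⟂ DC]
   → A = (-3, 10)

A = (-3, 10)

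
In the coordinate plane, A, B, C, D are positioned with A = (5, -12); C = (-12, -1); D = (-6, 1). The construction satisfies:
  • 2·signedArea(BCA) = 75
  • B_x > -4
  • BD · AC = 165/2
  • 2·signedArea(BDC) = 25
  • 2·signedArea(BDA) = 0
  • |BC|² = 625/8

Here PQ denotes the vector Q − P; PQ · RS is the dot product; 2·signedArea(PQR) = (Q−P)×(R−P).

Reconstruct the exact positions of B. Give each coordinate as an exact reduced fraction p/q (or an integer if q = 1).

1. B_x = -13/4  [2·signedArea(BDA) = 0 ∩ BD · AC = 165/2]
2. B_y = -9/4  [2·signedArea(BDA) = 0 ∩ BD · AC = 165/2]
   → B = (-13/4, -9/4)

B = (-13/4, -9/4)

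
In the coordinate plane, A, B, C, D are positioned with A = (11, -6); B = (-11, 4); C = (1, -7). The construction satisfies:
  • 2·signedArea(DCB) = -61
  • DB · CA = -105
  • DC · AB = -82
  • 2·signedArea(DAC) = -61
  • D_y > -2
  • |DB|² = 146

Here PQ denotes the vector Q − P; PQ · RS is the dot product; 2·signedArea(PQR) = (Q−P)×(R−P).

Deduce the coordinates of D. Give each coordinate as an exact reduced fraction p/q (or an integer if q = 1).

1. D_x = 0  [DC · AB = -82 ∩ 2·signedArea(DAC) = -61]
2. D_y = -1  [DC · AB = -82 ∩ 2·signedArea(DAC) = -61]
   → D = (0, -1)

D = (0, -1)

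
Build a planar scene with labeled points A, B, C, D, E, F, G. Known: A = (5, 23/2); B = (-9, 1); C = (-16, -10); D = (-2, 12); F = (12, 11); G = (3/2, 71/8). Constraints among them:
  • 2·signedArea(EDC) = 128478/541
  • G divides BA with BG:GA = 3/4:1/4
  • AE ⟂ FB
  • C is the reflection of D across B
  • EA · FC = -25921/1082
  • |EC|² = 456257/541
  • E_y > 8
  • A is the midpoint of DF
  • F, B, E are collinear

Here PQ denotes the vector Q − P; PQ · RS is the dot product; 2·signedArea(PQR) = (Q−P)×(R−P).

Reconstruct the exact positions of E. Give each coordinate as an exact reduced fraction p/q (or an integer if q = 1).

E = (3510/541, 4531/541)

1. E_x = 3510/541  [F, B, E are collinear ∩ AE ⟂ FB]
2. E_y = 4531/541  [F, B, E are collinear ∩ AE ⟂ FB]
   → E = (3510/541, 4531/541)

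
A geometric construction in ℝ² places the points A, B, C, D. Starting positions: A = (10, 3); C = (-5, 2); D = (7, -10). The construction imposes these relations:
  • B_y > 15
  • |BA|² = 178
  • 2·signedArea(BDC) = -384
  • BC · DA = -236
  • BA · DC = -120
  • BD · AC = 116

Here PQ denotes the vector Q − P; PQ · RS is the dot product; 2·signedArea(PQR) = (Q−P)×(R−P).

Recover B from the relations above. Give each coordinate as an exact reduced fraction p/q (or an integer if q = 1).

1. B_x = 13  [2·signedArea(BDC) = -384 ∩ BD · AC = 116]
2. B_y = 16  [2·signedArea(BDC) = -384 ∩ BD · AC = 116]
   → B = (13, 16)

B = (13, 16)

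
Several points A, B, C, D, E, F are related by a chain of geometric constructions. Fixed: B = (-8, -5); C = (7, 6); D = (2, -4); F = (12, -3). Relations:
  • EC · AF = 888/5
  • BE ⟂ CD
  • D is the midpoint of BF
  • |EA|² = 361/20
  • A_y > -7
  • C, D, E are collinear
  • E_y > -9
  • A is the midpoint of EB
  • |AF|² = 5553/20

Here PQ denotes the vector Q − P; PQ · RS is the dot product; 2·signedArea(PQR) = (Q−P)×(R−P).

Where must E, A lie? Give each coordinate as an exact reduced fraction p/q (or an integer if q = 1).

A = (-21/5, -69/10)
E = (-2/5, -44/5)

1. E_x = -2/5  [C, D, E are collinear ∩ BE ⟂ CD]
2. E_y = -44/5  [C, D, E are collinear ∩ BE ⟂ CD]
   → E = (-2/5, -44/5)
3. A_x = -21/5  [A is the midpoint of EB]
4. A_y = -69/10  [A is the midpoint of EB]
   → A = (-21/5, -69/10)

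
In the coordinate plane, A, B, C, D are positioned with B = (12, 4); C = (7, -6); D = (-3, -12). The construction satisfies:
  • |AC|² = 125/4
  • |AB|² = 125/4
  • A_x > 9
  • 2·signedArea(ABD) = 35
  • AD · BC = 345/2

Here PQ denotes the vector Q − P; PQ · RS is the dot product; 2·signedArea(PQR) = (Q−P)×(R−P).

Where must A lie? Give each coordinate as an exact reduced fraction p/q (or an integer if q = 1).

A = (19/2, -1)

1. A_x = 19/2  [2·signedArea(ABD) = 35 ∩ AD · BC = 345/2]
2. A_y = -1  [2·signedArea(ABD) = 35 ∩ AD · BC = 345/2]
   → A = (19/2, -1)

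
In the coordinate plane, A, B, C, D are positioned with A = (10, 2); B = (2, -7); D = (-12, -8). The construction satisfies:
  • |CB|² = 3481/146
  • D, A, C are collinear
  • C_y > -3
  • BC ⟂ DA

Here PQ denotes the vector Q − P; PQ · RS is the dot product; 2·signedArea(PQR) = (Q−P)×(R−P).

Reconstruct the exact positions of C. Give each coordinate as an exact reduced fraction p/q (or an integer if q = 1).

C = (-3/146, -373/146)

1. C_x = -3/146  [D, A, C are collinear ∩ BC ⟂ DA]
2. C_y = -373/146  [D, A, C are collinear ∩ BC ⟂ DA]
   → C = (-3/146, -373/146)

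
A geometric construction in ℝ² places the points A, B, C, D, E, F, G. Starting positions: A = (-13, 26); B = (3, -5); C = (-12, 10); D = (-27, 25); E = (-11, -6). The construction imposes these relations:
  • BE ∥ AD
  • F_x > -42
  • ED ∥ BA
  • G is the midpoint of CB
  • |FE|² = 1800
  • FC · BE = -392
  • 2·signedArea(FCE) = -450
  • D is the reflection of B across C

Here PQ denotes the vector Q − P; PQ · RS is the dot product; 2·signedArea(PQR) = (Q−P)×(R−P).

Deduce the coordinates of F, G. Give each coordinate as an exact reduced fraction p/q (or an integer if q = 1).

F = (-41, 24)
G = (-9/2, 5/2)

1. F_x = -41  [2·signedArea(FCE) = -450 ∩ FC · BE = -392]
2. F_y = 24  [2·signedArea(FCE) = -450 ∩ FC · BE = -392]
   → F = (-41, 24)
3. G_x = -9/2  [G is the midpoint of CB]
4. G_y = 5/2  [G is the midpoint of CB]
   → G = (-9/2, 5/2)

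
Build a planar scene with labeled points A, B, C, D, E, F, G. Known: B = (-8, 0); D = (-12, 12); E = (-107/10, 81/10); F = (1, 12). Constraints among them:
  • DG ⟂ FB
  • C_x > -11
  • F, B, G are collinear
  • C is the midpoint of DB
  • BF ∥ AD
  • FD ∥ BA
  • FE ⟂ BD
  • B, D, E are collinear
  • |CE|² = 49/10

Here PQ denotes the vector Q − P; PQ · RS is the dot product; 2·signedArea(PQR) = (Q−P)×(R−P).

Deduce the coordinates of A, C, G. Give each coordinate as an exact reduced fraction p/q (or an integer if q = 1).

A = (-21, 0)
C = (-10, 6)
G = (-92/25, 144/25)

1. A_x = -21  [BF ∥ AD ∩ FD ∥ BA]
2. A_y = 0  [BF ∥ AD ∩ FD ∥ BA]
   → A = (-21, 0)
3. C_x = -10  [C is the midpoint of DB]
4. C_y = 6  [C is the midpoint of DB]
   → C = (-10, 6)
5. G_x = -92/25  [F, B, G are collinear ∩ DG ⟂ FB]
6. G_y = 144/25  [F, B, G are collinear ∩ DG ⟂ FB]
   → G = (-92/25, 144/25)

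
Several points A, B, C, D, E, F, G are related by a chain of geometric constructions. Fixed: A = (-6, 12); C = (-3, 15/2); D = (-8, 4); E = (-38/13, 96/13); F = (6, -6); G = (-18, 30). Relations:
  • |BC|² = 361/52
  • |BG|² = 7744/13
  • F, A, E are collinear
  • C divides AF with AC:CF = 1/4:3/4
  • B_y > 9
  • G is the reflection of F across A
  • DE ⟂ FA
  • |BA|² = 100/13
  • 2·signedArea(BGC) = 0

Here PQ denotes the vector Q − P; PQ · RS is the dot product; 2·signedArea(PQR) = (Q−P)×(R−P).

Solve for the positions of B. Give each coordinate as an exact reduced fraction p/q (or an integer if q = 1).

B = (-58/13, 126/13)

1. B_x = -58/13  [line 45/2·x + 15·y + -45 = 0 ∩ |BC|² = 361/52]
2. B_y = 126/13  [line 45/2·x + 15·y + -45 = 0 ∩ |BC|² = 361/52]
   → B = (-58/13, 126/13)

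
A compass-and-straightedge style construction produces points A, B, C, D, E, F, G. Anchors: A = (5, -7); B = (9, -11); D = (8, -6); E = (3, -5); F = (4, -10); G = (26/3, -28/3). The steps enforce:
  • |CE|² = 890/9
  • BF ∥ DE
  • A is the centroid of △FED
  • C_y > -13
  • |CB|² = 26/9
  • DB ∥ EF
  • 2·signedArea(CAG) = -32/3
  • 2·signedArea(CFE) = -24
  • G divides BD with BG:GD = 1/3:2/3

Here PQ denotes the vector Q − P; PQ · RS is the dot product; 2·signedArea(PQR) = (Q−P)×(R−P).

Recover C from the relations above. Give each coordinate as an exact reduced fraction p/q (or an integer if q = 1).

1. C_x = 28/3  [2·signedArea(CAG) = -32/3 ∩ 2·signedArea(CFE) = -24]
2. C_y = -38/3  [2·signedArea(CAG) = -32/3 ∩ 2·signedArea(CFE) = -24]
   → C = (28/3, -38/3)

C = (28/3, -38/3)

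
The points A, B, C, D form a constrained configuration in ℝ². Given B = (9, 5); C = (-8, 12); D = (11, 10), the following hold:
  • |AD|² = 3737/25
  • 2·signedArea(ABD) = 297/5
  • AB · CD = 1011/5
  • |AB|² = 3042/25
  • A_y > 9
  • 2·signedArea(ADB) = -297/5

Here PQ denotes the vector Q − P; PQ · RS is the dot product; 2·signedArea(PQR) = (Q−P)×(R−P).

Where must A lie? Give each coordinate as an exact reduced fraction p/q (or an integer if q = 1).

1. A_x = -6/5  [2·signedArea(ADB) = -297/5 ∩ AB · CD = 1011/5]
2. A_y = 46/5  [2·signedArea(ADB) = -297/5 ∩ AB · CD = 1011/5]
   → A = (-6/5, 46/5)

A = (-6/5, 46/5)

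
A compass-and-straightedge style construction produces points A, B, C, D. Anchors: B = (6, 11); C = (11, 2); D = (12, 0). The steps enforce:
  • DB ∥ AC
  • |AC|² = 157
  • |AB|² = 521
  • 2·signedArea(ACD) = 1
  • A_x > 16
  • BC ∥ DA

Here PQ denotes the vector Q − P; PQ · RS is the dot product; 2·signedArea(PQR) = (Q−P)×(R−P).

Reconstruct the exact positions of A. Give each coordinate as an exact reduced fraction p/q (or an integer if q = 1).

1. A_x = 17  [DB ∥ AC ∩ BC ∥ DA]
2. A_y = -9  [DB ∥ AC ∩ BC ∥ DA]
   → A = (17, -9)

A = (17, -9)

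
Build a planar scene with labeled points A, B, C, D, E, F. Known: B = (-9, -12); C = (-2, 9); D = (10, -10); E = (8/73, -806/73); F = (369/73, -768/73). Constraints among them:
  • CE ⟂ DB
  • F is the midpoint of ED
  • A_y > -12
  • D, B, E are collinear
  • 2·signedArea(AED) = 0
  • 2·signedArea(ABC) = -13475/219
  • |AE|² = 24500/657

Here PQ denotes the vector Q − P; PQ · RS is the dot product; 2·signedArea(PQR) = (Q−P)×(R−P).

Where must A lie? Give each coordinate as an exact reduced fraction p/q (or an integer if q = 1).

A = (-1306/219, -2558/219)

1. A_x = -1306/219  [2·signedArea(AED) = 0 ∩ 2·signedArea(ABC) = -13475/219]
2. A_y = -2558/219  [2·signedArea(AED) = 0 ∩ 2·signedArea(ABC) = -13475/219]
   → A = (-1306/219, -2558/219)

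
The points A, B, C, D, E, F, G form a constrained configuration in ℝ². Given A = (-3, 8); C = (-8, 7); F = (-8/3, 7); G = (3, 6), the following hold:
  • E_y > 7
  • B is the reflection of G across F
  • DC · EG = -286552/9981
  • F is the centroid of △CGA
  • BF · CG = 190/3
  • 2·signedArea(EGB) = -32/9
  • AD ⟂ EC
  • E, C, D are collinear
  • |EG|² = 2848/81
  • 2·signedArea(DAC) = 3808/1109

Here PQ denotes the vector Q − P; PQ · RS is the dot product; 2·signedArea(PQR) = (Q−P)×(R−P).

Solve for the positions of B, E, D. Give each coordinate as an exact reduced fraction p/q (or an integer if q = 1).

1. B_x = -25/3  [B is the reflection of G across F]
2. B_y = 8  [B is the reflection of G across F]
   → B = (-25/3, 8)
3. E_x = -25/9  [line -2·x + -34/3·y + 698/9 = 0 ∩ |EG|² = 2848/81]
4. E_y = 22/3  [line -2·x + -34/3·y + 698/9 = 0 ∩ |EG|² = 2848/81]
   → E = (-25/9, 22/3)
5. D_x = -3279/1109  [E, C, D are collinear ∩ AD ⟂ EC]
6. D_y = 8120/1109  [E, C, D are collinear ∩ AD ⟂ EC]
   → D = (-3279/1109, 8120/1109)

B = (-25/3, 8)
D = (-3279/1109, 8120/1109)
E = (-25/9, 22/3)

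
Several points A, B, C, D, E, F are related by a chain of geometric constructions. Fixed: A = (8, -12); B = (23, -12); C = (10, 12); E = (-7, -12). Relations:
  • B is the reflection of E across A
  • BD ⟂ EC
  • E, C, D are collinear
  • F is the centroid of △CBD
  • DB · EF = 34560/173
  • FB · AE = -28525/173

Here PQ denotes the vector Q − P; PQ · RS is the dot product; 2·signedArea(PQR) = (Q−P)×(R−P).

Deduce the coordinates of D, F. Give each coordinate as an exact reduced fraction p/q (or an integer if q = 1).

D = (523/173, 372/173)
F = (6232/519, 124/173)

1. D_x = 523/173  [E, C, D are collinear ∩ BD ⟂ EC]
2. D_y = 372/173  [E, C, D are collinear ∩ BD ⟂ EC]
   → D = (523/173, 372/173)
3. F_x = 6232/519  [F is the centroid of △CBD]
4. F_y = 124/173  [F is the centroid of △CBD]
   → F = (6232/519, 124/173)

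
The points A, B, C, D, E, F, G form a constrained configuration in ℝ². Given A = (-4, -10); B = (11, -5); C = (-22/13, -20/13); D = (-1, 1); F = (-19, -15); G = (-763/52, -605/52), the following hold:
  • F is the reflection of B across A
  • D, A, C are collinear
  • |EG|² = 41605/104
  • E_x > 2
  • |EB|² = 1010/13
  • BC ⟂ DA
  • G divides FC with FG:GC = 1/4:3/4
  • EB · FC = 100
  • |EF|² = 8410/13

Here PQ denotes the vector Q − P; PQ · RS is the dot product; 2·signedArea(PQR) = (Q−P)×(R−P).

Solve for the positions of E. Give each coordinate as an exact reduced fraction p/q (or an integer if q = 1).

E = (36/13, -24/13)

1. E_x = 36/13  [line -225/13·x + -175/13·y + 300/13 = 0 ∩ |EF|² = 8410/13]
2. E_y = -24/13  [line -225/13·x + -175/13·y + 300/13 = 0 ∩ |EF|² = 8410/13]
   → E = (36/13, -24/13)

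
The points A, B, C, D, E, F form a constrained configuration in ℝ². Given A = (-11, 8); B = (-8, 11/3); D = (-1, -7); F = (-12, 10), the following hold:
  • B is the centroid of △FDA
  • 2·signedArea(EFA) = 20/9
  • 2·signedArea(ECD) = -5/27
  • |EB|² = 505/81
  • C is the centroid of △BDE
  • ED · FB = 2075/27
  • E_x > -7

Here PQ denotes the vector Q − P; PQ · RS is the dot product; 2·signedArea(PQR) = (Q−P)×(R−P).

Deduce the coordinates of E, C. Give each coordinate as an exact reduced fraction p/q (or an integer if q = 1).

1. E_x = -20/3  [ED · FB = 2075/27 ∩ 2·signedArea(EFA) = 20/9]
2. E_y = 14/9  [ED · FB = 2075/27 ∩ 2·signedArea(EFA) = 20/9]
   → E = (-20/3, 14/9)
3. C_x = -47/9  [2·signedArea(ECD) = -5/27 ∩ C is the centroid of △BDE]
4. C_y = -16/27  [2·signedArea(ECD) = -5/27 ∩ C is the centroid of △BDE]
   → C = (-47/9, -16/27)

C = (-47/9, -16/27)
E = (-20/3, 14/9)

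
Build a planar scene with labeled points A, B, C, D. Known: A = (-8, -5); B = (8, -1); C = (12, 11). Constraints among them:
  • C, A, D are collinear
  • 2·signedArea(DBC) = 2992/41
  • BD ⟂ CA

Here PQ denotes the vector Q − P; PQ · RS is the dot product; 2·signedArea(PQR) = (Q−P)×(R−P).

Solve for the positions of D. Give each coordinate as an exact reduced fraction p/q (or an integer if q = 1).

1. D_x = 152/41  [C, A, D are collinear ∩ BD ⟂ CA]
2. D_y = 179/41  [C, A, D are collinear ∩ BD ⟂ CA]
   → D = (152/41, 179/41)

D = (152/41, 179/41)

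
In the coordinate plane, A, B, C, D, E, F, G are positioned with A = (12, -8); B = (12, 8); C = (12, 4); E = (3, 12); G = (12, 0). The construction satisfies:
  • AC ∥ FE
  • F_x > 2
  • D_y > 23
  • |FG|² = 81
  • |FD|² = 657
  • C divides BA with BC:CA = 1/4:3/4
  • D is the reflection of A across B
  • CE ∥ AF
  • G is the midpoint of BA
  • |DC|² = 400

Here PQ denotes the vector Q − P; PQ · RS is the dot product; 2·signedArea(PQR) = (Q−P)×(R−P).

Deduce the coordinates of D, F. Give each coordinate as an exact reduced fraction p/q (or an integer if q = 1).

1. D_x = 12  [D is the reflection of A across B]
2. D_y = 24  [D is the reflection of A across B]
   → D = (12, 24)
3. F_x = 3  [AC ∥ FE ∩ CE ∥ AF]
4. F_y = 0  [AC ∥ FE ∩ CE ∥ AF]
   → F = (3, 0)

D = (12, 24)
F = (3, 0)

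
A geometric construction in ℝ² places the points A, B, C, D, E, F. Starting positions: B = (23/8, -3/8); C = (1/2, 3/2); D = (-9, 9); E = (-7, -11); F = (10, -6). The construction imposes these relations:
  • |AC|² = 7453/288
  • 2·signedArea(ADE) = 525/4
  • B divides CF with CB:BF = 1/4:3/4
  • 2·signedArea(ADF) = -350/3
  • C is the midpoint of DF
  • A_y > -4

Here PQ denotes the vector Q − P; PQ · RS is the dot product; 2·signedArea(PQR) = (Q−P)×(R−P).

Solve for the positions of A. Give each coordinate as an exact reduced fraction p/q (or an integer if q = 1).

A = (-29/24, -79/24)

1. A_x = -29/24  [2·signedArea(ADE) = 525/4 ∩ 2·signedArea(ADF) = -350/3]
2. A_y = -79/24  [2·signedArea(ADE) = 525/4 ∩ 2·signedArea(ADF) = -350/3]
   → A = (-29/24, -79/24)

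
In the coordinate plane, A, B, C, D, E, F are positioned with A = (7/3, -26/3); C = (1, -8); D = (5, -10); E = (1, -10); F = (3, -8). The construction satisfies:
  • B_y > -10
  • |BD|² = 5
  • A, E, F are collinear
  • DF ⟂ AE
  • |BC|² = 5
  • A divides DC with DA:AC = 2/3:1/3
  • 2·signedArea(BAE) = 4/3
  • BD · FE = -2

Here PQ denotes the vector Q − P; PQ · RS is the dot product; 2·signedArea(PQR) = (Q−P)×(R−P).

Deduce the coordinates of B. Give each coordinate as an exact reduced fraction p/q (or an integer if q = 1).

B = (3, -9)

1. B_x = 3  [2·signedArea(BAE) = 4/3 ∩ BD · FE = -2]
2. B_y = -9  [2·signedArea(BAE) = 4/3 ∩ BD · FE = -2]
   → B = (3, -9)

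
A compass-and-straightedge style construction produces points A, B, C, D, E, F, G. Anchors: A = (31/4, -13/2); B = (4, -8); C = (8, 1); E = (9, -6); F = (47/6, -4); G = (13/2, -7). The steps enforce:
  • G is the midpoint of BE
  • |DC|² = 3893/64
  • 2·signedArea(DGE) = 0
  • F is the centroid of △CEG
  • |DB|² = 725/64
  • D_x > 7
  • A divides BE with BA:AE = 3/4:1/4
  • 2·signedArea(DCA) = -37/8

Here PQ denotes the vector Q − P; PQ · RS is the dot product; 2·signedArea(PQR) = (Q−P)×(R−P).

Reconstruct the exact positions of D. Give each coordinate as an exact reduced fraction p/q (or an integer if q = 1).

1. D_x = 57/8  [2·signedArea(DGE) = 0 ∩ 2·signedArea(DCA) = -37/8]
2. D_y = -27/4  [2·signedArea(DGE) = 0 ∩ 2·signedArea(DCA) = -37/8]
   → D = (57/8, -27/4)

D = (57/8, -27/4)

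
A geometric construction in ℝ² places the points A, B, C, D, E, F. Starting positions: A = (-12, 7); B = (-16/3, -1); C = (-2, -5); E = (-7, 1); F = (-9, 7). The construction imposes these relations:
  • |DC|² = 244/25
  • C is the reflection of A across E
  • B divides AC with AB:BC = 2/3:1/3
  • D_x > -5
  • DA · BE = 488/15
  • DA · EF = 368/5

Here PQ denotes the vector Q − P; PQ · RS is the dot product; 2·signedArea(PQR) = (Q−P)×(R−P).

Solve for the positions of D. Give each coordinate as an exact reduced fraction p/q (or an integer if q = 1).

D = (-4, -13/5)

1. D_x = -4  [DA · BE = 488/15 ∩ DA · EF = 368/5]
2. D_y = -13/5  [DA · BE = 488/15 ∩ DA · EF = 368/5]
   → D = (-4, -13/5)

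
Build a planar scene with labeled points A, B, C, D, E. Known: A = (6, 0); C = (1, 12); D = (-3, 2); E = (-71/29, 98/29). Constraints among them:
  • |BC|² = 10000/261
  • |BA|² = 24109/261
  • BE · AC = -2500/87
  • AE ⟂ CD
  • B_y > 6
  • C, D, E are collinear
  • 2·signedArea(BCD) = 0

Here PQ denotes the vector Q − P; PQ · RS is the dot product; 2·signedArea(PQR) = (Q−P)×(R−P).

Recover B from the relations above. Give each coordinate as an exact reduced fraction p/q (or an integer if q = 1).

B = (-113/87, 544/87)

1. B_x = -113/87  [2·signedArea(BCD) = 0 ∩ BE · AC = -2500/87]
2. B_y = 544/87  [2·signedArea(BCD) = 0 ∩ BE · AC = -2500/87]
   → B = (-113/87, 544/87)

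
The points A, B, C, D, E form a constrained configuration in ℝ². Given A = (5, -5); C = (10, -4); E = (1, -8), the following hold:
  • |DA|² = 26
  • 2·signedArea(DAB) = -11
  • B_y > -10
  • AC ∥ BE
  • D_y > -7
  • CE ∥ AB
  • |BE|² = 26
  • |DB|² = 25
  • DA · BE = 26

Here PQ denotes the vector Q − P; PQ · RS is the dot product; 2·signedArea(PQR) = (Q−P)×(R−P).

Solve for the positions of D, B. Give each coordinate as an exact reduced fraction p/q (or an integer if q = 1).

1. B_x = -4  [AC ∥ BE ∩ CE ∥ AB]
2. B_y = -9  [AC ∥ BE ∩ CE ∥ AB]
   → B = (-4, -9)
3. D_x = 0  [DA · BE = 26 ∩ 2·signedArea(DAB) = -11]
4. D_y = -6  [DA · BE = 26 ∩ 2·signedArea(DAB) = -11]
   → D = (0, -6)

B = (-4, -9)
D = (0, -6)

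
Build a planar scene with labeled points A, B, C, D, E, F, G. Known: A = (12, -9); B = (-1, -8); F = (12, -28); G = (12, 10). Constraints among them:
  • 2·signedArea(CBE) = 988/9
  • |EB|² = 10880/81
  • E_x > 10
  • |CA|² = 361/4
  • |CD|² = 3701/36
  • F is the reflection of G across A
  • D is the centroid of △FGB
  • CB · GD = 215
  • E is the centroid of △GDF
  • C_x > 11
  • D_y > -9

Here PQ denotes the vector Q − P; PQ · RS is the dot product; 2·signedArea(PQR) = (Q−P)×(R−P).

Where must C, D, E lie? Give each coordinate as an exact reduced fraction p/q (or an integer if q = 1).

1. D_x = 23/3  [D is the centroid of △FGB]
2. D_y = -26/3  [D is the centroid of △FGB]
   → D = (23/3, -26/3)
3. E_x = 95/9  [E is the centroid of △GDF]
4. E_y = -80/9  [E is the centroid of △GDF]
   → E = (95/9, -80/9)
5. C_x = 12  [2·signedArea(CBE) = 988/9 ∩ CB · GD = 215]
6. C_y = 1/2  [2·signedArea(CBE) = 988/9 ∩ CB · GD = 215]
   → C = (12, 1/2)

C = (12, 1/2)
D = (23/3, -26/3)
E = (95/9, -80/9)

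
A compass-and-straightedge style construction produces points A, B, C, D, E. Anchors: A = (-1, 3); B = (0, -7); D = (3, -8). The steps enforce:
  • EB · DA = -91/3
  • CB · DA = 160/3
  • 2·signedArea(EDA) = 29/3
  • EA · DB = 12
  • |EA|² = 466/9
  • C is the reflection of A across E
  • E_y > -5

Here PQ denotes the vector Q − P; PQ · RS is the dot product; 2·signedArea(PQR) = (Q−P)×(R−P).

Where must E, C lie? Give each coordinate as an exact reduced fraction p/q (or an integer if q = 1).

C = (7/3, -11)
E = (2/3, -4)

1. E_x = 2/3  [EA · DB = 12 ∩ 2·signedArea(EDA) = 29/3]
2. E_y = -4  [EA · DB = 12 ∩ 2·signedArea(EDA) = 29/3]
   → E = (2/3, -4)
3. C_x = 7/3  [C is the reflection of A across E]
4. C_y = -11  [C is the reflection of A across E]
   → C = (7/3, -11)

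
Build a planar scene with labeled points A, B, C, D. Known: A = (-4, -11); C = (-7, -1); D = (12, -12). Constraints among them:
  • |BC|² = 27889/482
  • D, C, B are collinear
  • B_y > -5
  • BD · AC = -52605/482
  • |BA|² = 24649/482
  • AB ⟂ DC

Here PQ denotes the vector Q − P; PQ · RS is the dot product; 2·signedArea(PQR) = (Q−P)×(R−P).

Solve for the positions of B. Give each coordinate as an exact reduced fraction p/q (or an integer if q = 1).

B = (-201/482, -2319/482)

1. B_x = -201/482  [D, C, B are collinear ∩ AB ⟂ DC]
2. B_y = -2319/482  [D, C, B are collinear ∩ AB ⟂ DC]
   → B = (-201/482, -2319/482)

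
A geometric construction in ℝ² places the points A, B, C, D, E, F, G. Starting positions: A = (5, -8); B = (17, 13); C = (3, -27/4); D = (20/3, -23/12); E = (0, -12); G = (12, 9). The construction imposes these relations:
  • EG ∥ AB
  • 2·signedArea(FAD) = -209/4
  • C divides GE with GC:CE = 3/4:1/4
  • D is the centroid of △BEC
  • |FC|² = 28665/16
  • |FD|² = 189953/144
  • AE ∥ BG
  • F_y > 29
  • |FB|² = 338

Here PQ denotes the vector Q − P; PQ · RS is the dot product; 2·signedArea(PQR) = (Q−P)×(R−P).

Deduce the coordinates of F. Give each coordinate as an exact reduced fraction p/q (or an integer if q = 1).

1. F_x = 24  [line -73/12·x + 5/3·y + 96 = 0 ∩ |FB|² = 338]
2. F_y = 30  [line -73/12·x + 5/3·y + 96 = 0 ∩ |FB|² = 338]
   → F = (24, 30)

F = (24, 30)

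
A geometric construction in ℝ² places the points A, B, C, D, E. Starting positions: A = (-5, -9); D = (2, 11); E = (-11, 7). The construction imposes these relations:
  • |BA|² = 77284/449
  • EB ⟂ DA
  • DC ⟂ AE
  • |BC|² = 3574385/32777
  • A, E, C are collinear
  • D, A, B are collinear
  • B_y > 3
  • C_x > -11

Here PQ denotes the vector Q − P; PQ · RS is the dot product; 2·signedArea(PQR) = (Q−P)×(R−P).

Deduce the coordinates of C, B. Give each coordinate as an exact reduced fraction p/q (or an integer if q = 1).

1. C_x = -782/73  [A, E, C are collinear ∩ DC ⟂ AE]
2. C_y = 455/73  [A, E, C are collinear ∩ DC ⟂ AE]
   → C = (-782/73, 455/73)
3. B_x = -299/449  [D, A, B are collinear ∩ EB ⟂ DA]
4. B_y = 1519/449  [D, A, B are collinear ∩ EB ⟂ DA]
   → B = (-299/449, 1519/449)

B = (-299/449, 1519/449)
C = (-782/73, 455/73)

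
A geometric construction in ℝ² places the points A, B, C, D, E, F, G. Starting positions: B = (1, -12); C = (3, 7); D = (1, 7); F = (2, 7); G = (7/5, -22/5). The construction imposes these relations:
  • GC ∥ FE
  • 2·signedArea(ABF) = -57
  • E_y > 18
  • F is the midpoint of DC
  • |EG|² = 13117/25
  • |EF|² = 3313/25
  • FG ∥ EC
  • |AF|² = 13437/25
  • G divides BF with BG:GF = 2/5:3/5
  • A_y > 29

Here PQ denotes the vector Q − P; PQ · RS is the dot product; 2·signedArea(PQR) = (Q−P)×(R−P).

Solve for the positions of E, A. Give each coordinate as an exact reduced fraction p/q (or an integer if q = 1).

A = (31/5, 149/5)
E = (18/5, 92/5)

1. E_x = 18/5  [FG ∥ EC ∩ GC ∥ FE]
2. E_y = 92/5  [FG ∥ EC ∩ GC ∥ FE]
   → E = (18/5, 92/5)
3. A_x = 31/5  [line -19·x + 1·y + 88 = 0 ∩ |AF|² = 13437/25]
4. A_y = 149/5  [line -19·x + 1·y + 88 = 0 ∩ |AF|² = 13437/25]
   → A = (31/5, 149/5)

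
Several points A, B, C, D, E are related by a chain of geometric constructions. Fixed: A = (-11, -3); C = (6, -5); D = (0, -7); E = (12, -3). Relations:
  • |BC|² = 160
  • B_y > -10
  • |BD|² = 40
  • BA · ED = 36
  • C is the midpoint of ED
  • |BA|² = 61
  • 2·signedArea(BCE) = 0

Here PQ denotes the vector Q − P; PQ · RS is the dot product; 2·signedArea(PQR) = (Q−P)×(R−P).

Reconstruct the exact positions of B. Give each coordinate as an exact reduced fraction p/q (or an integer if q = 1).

B = (-6, -9)

1. B_x = -6  [2·signedArea(BCE) = 0 ∩ BA · ED = 36]
2. B_y = -9  [2·signedArea(BCE) = 0 ∩ BA · ED = 36]
   → B = (-6, -9)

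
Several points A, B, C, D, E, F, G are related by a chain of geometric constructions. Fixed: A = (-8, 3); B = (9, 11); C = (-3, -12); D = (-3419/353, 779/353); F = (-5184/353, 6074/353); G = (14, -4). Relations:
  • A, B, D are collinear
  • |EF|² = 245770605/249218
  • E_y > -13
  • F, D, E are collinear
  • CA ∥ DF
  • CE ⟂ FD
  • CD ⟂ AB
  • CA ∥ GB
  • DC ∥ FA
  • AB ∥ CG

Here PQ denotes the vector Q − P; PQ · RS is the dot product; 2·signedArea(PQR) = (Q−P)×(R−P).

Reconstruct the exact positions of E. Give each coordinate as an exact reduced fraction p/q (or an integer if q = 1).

E = (-3357/706, -8885/706)

1. E_x = -3357/706  [F, D, E are collinear ∩ CE ⟂ FD]
2. E_y = -8885/706  [F, D, E are collinear ∩ CE ⟂ FD]
   → E = (-3357/706, -8885/706)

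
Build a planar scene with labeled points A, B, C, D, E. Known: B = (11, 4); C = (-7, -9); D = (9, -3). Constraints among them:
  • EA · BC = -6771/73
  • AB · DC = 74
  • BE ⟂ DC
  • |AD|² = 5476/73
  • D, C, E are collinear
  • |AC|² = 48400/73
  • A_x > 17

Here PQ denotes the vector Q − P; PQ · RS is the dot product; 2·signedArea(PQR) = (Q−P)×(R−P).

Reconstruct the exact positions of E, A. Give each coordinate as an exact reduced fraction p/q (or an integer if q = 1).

1. E_x = 953/73  [D, C, E are collinear ∩ BE ⟂ DC]
2. E_y = -108/73  [D, C, E are collinear ∩ BE ⟂ DC]
   → E = (953/73, -108/73)
3. A_x = 1249/73  [AB · DC = 74 ∩ EA · BC = -6771/73]
4. A_y = 3/73  [AB · DC = 74 ∩ EA · BC = -6771/73]
   → A = (1249/73, 3/73)

A = (1249/73, 3/73)
E = (953/73, -108/73)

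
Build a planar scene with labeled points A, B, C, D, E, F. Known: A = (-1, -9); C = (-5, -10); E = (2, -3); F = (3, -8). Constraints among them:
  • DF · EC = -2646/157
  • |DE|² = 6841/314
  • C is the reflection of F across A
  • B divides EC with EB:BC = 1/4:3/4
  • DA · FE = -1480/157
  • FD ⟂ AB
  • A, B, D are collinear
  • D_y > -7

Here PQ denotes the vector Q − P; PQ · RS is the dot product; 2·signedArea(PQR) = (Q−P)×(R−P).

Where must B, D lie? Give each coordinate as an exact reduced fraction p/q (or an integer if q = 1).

1. B_x = 1/4  [B divides EC with EB:BC = 1/4:3/4]
2. B_y = -19/4  [B divides EC with EB:BC = 1/4:3/4]
   → B = (1/4, -19/4)
3. D_x = -129/314  [A, B, D are collinear ∩ FD ⟂ AB]
4. D_y = -2197/314  [A, B, D are collinear ∩ FD ⟂ AB]
   → D = (-129/314, -2197/314)

B = (1/4, -19/4)
D = (-129/314, -2197/314)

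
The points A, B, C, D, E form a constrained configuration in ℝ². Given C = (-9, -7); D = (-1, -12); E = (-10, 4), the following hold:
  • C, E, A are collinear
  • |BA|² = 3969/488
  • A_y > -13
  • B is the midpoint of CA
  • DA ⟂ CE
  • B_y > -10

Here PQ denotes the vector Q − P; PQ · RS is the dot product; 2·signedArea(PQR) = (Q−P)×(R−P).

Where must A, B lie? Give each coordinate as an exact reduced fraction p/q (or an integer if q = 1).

1. A_x = -1035/122  [C, E, A are collinear ∩ DA ⟂ CE]
2. A_y = -1547/122  [C, E, A are collinear ∩ DA ⟂ CE]
   → A = (-1035/122, -1547/122)
3. B_x = -2133/244  [B is the midpoint of CA]
4. B_y = -2401/244  [B is the midpoint of CA]
   → B = (-2133/244, -2401/244)

A = (-1035/122, -1547/122)
B = (-2133/244, -2401/244)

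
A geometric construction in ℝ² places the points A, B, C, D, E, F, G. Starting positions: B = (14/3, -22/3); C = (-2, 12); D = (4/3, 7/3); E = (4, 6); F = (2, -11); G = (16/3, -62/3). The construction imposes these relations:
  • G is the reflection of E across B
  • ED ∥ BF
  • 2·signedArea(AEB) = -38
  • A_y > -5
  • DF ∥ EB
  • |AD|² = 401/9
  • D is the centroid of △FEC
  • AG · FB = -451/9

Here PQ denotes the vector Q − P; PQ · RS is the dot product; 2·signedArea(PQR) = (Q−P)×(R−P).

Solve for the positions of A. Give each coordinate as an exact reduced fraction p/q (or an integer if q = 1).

1. A_x = 5/3  [2·signedArea(AEB) = -38 ∩ AG · FB = -451/9]
2. A_y = -13/3  [2·signedArea(AEB) = -38 ∩ AG · FB = -451/9]
   → A = (5/3, -13/3)

A = (5/3, -13/3)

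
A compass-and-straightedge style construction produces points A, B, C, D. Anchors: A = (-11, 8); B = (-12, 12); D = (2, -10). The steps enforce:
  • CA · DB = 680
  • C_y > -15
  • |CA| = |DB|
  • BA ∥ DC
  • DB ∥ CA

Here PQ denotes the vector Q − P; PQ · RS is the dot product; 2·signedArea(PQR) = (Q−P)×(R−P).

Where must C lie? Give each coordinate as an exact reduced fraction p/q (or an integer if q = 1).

C = (3, -14)

1. C_x = 3  [DB ∥ CA ∩ BA ∥ DC]
2. C_y = -14  [DB ∥ CA ∩ BA ∥ DC]
   → C = (3, -14)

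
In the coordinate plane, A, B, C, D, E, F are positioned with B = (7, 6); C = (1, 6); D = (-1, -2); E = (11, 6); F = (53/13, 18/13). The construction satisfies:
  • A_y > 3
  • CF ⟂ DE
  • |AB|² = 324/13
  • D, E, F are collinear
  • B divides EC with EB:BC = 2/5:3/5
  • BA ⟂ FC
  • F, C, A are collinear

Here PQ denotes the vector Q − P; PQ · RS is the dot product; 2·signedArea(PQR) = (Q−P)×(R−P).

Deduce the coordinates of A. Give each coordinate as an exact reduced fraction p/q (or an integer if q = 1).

A = (37/13, 42/13)

1. A_x = 37/13  [F, C, A are collinear ∩ BA ⟂ FC]
2. A_y = 42/13  [F, C, A are collinear ∩ BA ⟂ FC]
   → A = (37/13, 42/13)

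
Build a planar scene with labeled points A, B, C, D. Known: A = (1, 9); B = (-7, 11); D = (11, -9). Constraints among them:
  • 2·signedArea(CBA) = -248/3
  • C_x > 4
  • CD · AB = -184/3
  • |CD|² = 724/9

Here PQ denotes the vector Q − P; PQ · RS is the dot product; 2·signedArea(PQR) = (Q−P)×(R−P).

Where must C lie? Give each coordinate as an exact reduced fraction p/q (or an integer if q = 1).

C = (5, -7/3)

1. C_x = 5  [2·signedArea(CBA) = -248/3 ∩ CD · AB = -184/3]
2. C_y = -7/3  [2·signedArea(CBA) = -248/3 ∩ CD · AB = -184/3]
   → C = (5, -7/3)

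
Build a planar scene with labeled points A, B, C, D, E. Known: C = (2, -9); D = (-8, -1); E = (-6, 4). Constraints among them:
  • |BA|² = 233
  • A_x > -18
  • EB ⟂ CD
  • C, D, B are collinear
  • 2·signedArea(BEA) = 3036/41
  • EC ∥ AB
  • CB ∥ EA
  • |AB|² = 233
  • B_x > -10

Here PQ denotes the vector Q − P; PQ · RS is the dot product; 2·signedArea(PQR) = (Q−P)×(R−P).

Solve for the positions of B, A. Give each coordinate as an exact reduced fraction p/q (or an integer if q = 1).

1. B_x = -378/41  [C, D, B are collinear ∩ EB ⟂ CD]
2. B_y = -1/41  [C, D, B are collinear ∩ EB ⟂ CD]
   → B = (-378/41, -1/41)
3. A_x = -706/41  [EC ∥ AB ∩ CB ∥ EA]
4. A_y = 532/41  [EC ∥ AB ∩ CB ∥ EA]
   → A = (-706/41, 532/41)

A = (-706/41, 532/41)
B = (-378/41, -1/41)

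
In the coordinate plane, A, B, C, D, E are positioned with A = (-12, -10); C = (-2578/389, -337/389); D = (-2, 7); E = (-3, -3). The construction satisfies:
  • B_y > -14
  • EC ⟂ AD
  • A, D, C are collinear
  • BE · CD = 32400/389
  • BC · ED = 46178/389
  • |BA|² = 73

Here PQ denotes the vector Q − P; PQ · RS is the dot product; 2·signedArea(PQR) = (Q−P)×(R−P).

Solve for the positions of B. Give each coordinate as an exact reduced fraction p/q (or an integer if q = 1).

1. B_x = -4  [BE · CD = 32400/389 ∩ BC · ED = 46178/389]
2. B_y = -13  [BE · CD = 32400/389 ∩ BC · ED = 46178/389]
   → B = (-4, -13)

B = (-4, -13)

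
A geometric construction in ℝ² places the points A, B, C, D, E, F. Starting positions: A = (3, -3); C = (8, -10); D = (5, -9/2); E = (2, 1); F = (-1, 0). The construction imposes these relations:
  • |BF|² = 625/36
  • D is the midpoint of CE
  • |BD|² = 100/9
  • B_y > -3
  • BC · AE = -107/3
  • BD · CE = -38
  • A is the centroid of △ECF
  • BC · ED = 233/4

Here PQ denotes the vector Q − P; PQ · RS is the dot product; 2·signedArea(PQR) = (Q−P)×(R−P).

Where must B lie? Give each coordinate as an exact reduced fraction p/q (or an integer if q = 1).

B = (7/3, -5/2)

1. B_x = 7/3  [BD · CE = -38 ∩ BC · AE = -107/3]
2. B_y = -5/2  [BD · CE = -38 ∩ BC · AE = -107/3]
   → B = (7/3, -5/2)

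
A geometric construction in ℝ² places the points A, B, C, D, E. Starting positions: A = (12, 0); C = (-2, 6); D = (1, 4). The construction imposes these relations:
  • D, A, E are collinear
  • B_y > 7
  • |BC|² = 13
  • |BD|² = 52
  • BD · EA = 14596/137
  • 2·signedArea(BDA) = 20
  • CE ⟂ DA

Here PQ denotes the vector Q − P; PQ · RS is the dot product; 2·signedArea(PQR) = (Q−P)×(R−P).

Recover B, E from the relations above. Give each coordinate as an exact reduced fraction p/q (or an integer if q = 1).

B = (-5, 8)
E = (-314/137, 712/137)

1. B_x = -5  [line 4·x + 11·y + -68 = 0 ∩ |BD|² = 52]
2. B_y = 8  [line 4·x + 11·y + -68 = 0 ∩ |BD|² = 52]
   → B = (-5, 8)
3. E_x = -314/137  [BD · EA = 14596/137 ∩ D, A, E are collinear]
4. E_y = 712/137  [BD · EA = 14596/137 ∩ D, A, E are collinear]
   → E = (-314/137, 712/137)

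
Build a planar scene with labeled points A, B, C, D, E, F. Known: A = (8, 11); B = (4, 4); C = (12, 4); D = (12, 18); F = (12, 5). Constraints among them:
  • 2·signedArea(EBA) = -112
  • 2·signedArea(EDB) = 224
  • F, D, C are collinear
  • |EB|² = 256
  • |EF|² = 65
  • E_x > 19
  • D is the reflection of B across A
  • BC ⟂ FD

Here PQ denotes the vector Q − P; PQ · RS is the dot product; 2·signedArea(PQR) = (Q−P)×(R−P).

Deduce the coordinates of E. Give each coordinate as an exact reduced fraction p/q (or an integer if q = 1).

E = (20, 4)

1. E_x = 20  [line -7·x + 4·y + 124 = 0 ∩ |EB|² = 256]
2. E_y = 4  [line -7·x + 4·y + 124 = 0 ∩ |EB|² = 256]
   → E = (20, 4)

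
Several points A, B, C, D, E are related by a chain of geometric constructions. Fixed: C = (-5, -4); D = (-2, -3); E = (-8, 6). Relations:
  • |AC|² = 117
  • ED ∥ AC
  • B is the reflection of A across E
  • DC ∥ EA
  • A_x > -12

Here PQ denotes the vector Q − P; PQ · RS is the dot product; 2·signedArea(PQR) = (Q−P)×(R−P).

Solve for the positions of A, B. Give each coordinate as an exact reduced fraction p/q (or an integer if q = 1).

A = (-11, 5)
B = (-5, 7)

1. A_x = -11  [ED ∥ AC ∩ DC ∥ EA]
2. A_y = 5  [ED ∥ AC ∩ DC ∥ EA]
   → A = (-11, 5)
3. B_x = -5  [B is the reflection of A across E]
4. B_y = 7  [B is the reflection of A across E]
   → B = (-5, 7)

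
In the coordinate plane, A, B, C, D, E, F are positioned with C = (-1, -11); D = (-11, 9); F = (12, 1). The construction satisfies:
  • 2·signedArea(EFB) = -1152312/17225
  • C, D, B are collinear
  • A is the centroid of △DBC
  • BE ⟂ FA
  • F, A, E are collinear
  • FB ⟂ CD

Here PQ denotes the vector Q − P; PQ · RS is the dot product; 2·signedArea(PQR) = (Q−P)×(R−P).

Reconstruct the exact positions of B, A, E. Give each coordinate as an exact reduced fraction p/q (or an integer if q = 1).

A = (-76/15, -43/15)
B = (-16/5, -33/5)
E = (-70548/17225, -45589/17225)

1. B_x = -16/5  [C, D, B are collinear ∩ FB ⟂ CD]
2. B_y = -33/5  [C, D, B are collinear ∩ FB ⟂ CD]
   → B = (-16/5, -33/5)
3. A_x = -76/15  [A is the centroid of △DBC]
4. A_y = -43/15  [A is the centroid of △DBC]
   → A = (-76/15, -43/15)
5. E_x = -70548/17225  [F, A, E are collinear ∩ BE ⟂ FA]
6. E_y = -45589/17225  [F, A, E are collinear ∩ BE ⟂ FA]
   → E = (-70548/17225, -45589/17225)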